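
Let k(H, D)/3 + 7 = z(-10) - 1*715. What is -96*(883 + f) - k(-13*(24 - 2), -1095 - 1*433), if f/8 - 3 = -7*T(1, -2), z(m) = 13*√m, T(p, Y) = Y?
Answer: -95658 - 39*I*√10 ≈ -95658.0 - 123.33*I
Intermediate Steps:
f = 136 (f = 24 + 8*(-7*(-2)) = 24 + 8*14 = 24 + 112 = 136)
k(H, D) = -2166 + 39*I*√10 (k(H, D) = -21 + 3*(13*√(-10) - 1*715) = -21 + 3*(13*(I*√10) - 715) = -21 + 3*(13*I*√10 - 715) = -21 + 3*(-715 + 13*I*√10) = -21 + (-2145 + 39*I*√10) = -2166 + 39*I*√10)
-96*(883 + f) - k(-13*(24 - 2), -1095 - 1*433) = -96*(883 + 136) - (-2166 + 39*I*√10) = -96*1019 + (2166 - 39*I*√10) = -97824 + (2166 - 39*I*√10) = -95658 - 39*I*√10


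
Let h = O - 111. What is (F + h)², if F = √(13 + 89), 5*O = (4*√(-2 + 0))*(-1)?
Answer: (555 - 5*√102 + 4*I*√2)²/25 ≈ 10180.0 + 228.31*I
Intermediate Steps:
O = -4*I*√2/5 (O = ((4*√(-2 + 0))*(-1))/5 = ((4*√(-2))*(-1))/5 = ((4*(I*√2))*(-1))/5 = ((4*I*√2)*(-1))/5 = (-4*I*√2)/5 = -4*I*√2/5 ≈ -1.1314*I)
h = -111 - 4*I*√2/5 (h = -4*I*√2/5 - 111 = -111 - 4*I*√2/5 ≈ -111.0 - 1.1314*I)
F = √102 ≈ 10.100
(F + h)² = (√102 + (-111 - 4*I*√2/5))² = (-111 + √102 - 4*I*√2/5)²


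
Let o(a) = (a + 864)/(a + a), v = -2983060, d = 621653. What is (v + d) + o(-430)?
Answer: -1015405227/430 ≈ -2.3614e+6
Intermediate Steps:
o(a) = (864 + a)/(2*a) (o(a) = (864 + a)/((2*a)) = (864 + a)*(1/(2*a)) = (864 + a)/(2*a))
(v + d) + o(-430) = (-2983060 + 621653) + (½)*(864 - 430)/(-430) = -2361407 + (½)*(-1/430)*434 = -2361407 - 217/430 = -1015405227/430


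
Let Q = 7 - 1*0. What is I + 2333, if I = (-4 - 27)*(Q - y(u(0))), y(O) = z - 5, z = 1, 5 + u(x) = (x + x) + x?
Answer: 1992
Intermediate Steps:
Q = 7 (Q = 7 + 0 = 7)
u(x) = -5 + 3*x (u(x) = -5 + ((x + x) + x) = -5 + (2*x + x) = -5 + 3*x)
y(O) = -4 (y(O) = 1 - 5 = -4)
I = -341 (I = (-4 - 27)*(7 - 1*(-4)) = -31*(7 + 4) = -31*11 = -341)
I + 2333 = -341 + 2333 = 1992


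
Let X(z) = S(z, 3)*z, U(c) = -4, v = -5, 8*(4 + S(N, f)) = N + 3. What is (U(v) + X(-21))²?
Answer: 259081/16 ≈ 16193.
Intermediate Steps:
S(N, f) = -29/8 + N/8 (S(N, f) = -4 + (N + 3)/8 = -4 + (3 + N)/8 = -4 + (3/8 + N/8) = -29/8 + N/8)
X(z) = z*(-29/8 + z/8) (X(z) = (-29/8 + z/8)*z = z*(-29/8 + z/8))
(U(v) + X(-21))² = (-4 + (⅛)*(-21)*(-29 - 21))² = (-4 + (⅛)*(-21)*(-50))² = (-4 + 525/4)² = (509/4)² = 259081/16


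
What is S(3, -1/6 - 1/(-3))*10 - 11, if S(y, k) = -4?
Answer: -51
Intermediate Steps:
S(3, -1/6 - 1/(-3))*10 - 11 = -4*10 - 11 = -40 - 11 = -51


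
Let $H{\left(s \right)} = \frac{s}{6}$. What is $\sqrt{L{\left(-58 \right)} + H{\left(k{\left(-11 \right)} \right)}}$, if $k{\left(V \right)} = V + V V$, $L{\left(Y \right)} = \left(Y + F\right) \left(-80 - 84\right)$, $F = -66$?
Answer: $\frac{\sqrt{183189}}{3} \approx 142.67$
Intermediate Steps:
$L{\left(Y \right)} = 10824 - 164 Y$ ($L{\left(Y \right)} = \left(Y - 66\right) \left(-80 - 84\right) = \left(-66 + Y\right) \left(-164\right) = 10824 - 164 Y$)
$k{\left(V \right)} = V + V^{2}$
$H{\left(s \right)} = \frac{s}{6}$ ($H{\left(s \right)} = s \frac{1}{6} = \frac{s}{6}$)
$\sqrt{L{\left(-58 \right)} + H{\left(k{\left(-11 \right)} \right)}} = \sqrt{\left(10824 - -9512\right) + \frac{\left(-11\right) \left(1 - 11\right)}{6}} = \sqrt{\left(10824 + 9512\right) + \frac{\left(-11\right) \left(-10\right)}{6}} = \sqrt{20336 + \frac{1}{6} \cdot 110} = \sqrt{20336 + \frac{55}{3}} = \sqrt{\frac{61063}{3}} = \frac{\sqrt{183189}}{3}$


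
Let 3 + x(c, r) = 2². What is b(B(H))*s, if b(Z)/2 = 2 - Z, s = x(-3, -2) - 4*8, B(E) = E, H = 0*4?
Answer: -124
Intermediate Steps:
x(c, r) = 1 (x(c, r) = -3 + 2² = -3 + 4 = 1)
H = 0
s = -31 (s = 1 - 4*8 = 1 - 32 = -31)
b(Z) = 4 - 2*Z (b(Z) = 2*(2 - Z) = 4 - 2*Z)
b(B(H))*s = (4 - 2*0)*(-31) = (4 + 0)*(-31) = 4*(-31) = -124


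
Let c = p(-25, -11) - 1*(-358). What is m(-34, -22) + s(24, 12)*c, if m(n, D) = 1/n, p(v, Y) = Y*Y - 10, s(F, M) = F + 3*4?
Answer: 574055/34 ≈ 16884.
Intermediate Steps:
s(F, M) = 12 + F (s(F, M) = F + 12 = 12 + F)
p(v, Y) = -10 + Y² (p(v, Y) = Y² - 10 = -10 + Y²)
c = 469 (c = (-10 + (-11)²) - 1*(-358) = (-10 + 121) + 358 = 111 + 358 = 469)
m(-34, -22) + s(24, 12)*c = 1/(-34) + (12 + 24)*469 = -1/34 + 36*469 = -1/34 + 16884 = 574055/34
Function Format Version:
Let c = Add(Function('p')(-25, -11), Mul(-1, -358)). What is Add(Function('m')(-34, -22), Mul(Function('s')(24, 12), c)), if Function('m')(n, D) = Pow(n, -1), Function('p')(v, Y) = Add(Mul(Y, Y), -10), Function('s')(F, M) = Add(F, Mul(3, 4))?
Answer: Rational(574055, 34) ≈ 16884.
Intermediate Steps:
Function('s')(F, M) = Add(12, F) (Function('s')(F, M) = Add(F, 12) = Add(12, F))
Function('p')(v, Y) = Add(-10, Pow(Y, 2)) (Function('p')(v, Y) = Add(Pow(Y, 2), -10) = Add(-10, Pow(Y, 2)))
c = 469 (c = Add(Add(-10, Pow(-11, 2)), Mul(-1, -358)) = Add(Add(-10, 121), 358) = Add(111, 358) = 469)
Add(Function('m')(-34, -22), Mul(Function('s')(24, 12), c)) = Add(Pow(-34, -1), Mul(Add(12, 24), 469)) = Add(Rational(-1, 34), Mul(36, 469)) = Add(Rational(-1, 34), 16884) = Rational(574055, 34)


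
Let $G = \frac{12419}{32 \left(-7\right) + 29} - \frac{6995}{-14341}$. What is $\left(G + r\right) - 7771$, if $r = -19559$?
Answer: $- \frac{76604945204}{2796495} \approx -27393.0$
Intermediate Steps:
$G = - \frac{176736854}{2796495}$ ($G = \frac{12419}{-224 + 29} - - \frac{6995}{14341} = \frac{12419}{-195} + \frac{6995}{14341} = 12419 \left(- \frac{1}{195}\right) + \frac{6995}{14341} = - \frac{12419}{195} + \frac{6995}{14341} = - \frac{176736854}{2796495} \approx -63.199$)
$\left(G + r\right) - 7771 = \left(- \frac{176736854}{2796495} - 19559\right) - 7771 = - \frac{54873382559}{2796495} - 7771 = - \frac{76604945204}{2796495}$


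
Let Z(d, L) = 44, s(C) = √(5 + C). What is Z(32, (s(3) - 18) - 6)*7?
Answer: 308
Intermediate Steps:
Z(32, (s(3) - 18) - 6)*7 = 44*7 = 308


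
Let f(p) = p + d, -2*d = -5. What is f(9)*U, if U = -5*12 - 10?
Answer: -805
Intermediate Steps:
d = 5/2 (d = -½*(-5) = 5/2 ≈ 2.5000)
f(p) = 5/2 + p (f(p) = p + 5/2 = 5/2 + p)
U = -70 (U = -60 - 10 = -70)
f(9)*U = (5/2 + 9)*(-70) = (23/2)*(-70) = -805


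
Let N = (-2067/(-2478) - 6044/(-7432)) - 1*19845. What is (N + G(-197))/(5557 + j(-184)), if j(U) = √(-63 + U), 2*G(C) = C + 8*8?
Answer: -84899318346179/23696272127584 + 15277905047*I*√247/23696272127584 ≈ -3.5828 + 0.010133*I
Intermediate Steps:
G(C) = 32 + C/2 (G(C) = (C + 8*8)/2 = (C + 64)/2 = (64 + C)/2 = 32 + C/2)
N = -7613438003/383677 (N = (-2067*(-1/2478) - 6044*(-1/7432)) - 19845 = (689/826 + 1511/1858) - 19845 = 632062/383677 - 19845 = -7613438003/383677 ≈ -19843.)
(N + G(-197))/(5557 + j(-184)) = (-7613438003/383677 + (32 + (½)*(-197)))/(5557 + √(-63 - 184)) = (-7613438003/383677 + (32 - 197/2))/(5557 + √(-247)) = (-7613438003/383677 - 133/2)/(5557 + I*√247) = -15277905047/(767354*(5557 + I*√247))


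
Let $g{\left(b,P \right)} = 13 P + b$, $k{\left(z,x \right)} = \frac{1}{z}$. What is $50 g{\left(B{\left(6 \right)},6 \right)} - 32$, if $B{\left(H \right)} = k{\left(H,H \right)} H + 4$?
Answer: $4118$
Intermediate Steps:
$B{\left(H \right)} = 5$ ($B{\left(H \right)} = \frac{H}{H} + 4 = 1 + 4 = 5$)
$g{\left(b,P \right)} = b + 13 P$
$50 g{\left(B{\left(6 \right)},6 \right)} - 32 = 50 \left(5 + 13 \cdot 6\right) - 32 = 50 \left(5 + 78\right) - 32 = 50 \cdot 83 - 32 = 4150 - 32 = 4118$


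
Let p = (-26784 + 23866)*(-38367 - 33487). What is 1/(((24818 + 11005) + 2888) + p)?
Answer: 1/209708683 ≈ 4.7685e-9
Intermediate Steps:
p = 209669972 (p = -2918*(-71854) = 209669972)
1/(((24818 + 11005) + 2888) + p) = 1/(((24818 + 11005) + 2888) + 209669972) = 1/((35823 + 2888) + 209669972) = 1/(38711 + 209669972) = 1/209708683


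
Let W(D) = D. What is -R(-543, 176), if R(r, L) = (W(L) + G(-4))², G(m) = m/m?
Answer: -31329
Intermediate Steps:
G(m) = 1
R(r, L) = (1 + L)² (R(r, L) = (L + 1)² = (1 + L)²)
-R(-543, 176) = -(1 + 176)² = -1*177² = -1*31329 = -31329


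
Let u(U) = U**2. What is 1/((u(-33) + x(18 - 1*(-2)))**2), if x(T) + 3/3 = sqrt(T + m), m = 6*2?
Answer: 36993/43786690592 - 17*sqrt(2)/2736668162 ≈ 8.3606e-7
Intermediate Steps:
m = 12
x(T) = -1 + sqrt(12 + T) (x(T) = -1 + sqrt(T + 12) = -1 + sqrt(12 + T))
1/((u(-33) + x(18 - 1*(-2)))**2) = 1/(((-33)**2 + (-1 + sqrt(12 + (18 - 1*(-2)))))**2) = 1/((1089 + (-1 + sqrt(12 + (18 + 2))))**2) = 1/((1089 + (-1 + sqrt(12 + 20)))**2) = 1/((1089 + (-1 + sqrt(32)))**2) = 1/((1089 + (-1 + 4*sqrt(2)))**2) = 1/((1088 + 4*sqrt(2))**2) = (1088 + 4*sqrt(2))**(-2)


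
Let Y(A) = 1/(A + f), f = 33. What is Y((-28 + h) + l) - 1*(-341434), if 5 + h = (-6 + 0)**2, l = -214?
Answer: 60775251/178 ≈ 3.4143e+5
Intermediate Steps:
h = 31 (h = -5 + (-6 + 0)**2 = -5 + (-6)**2 = -5 + 36 = 31)
Y(A) = 1/(33 + A) (Y(A) = 1/(A + 33) = 1/(33 + A))
Y((-28 + h) + l) - 1*(-341434) = 1/(33 + ((-28 + 31) - 214)) - 1*(-341434) = 1/(33 + (3 - 214)) + 341434 = 1/(33 - 211) + 341434 = 1/(-178) + 341434 = -1/178 + 341434 = 60775251/178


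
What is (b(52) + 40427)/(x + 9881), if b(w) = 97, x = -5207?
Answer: 6754/779 ≈ 8.6701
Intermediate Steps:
(b(52) + 40427)/(x + 9881) = (97 + 40427)/(-5207 + 9881) = 40524/4674 = 40524*(1/4674) = 6754/779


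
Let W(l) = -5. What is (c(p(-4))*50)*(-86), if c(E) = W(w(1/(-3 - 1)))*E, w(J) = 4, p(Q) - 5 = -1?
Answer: 86000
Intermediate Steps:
p(Q) = 4 (p(Q) = 5 - 1 = 4)
c(E) = -5*E
(c(p(-4))*50)*(-86) = (-5*4*50)*(-86) = -20*50*(-86) = -1000*(-86) = 86000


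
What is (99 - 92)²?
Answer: 49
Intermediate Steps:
(99 - 92)² = 7² = 49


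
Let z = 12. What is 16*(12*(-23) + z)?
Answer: -4224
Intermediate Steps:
16*(12*(-23) + z) = 16*(12*(-23) + 12) = 16*(-276 + 12) = 16*(-264) = -4224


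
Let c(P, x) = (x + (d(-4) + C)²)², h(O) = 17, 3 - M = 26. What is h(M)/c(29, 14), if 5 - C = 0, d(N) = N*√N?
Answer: -3927/1974025 - 544*I/394805 ≈ -0.0019893 - 0.0013779*I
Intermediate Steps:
d(N) = N^(3/2)
M = -23 (M = 3 - 1*26 = 3 - 26 = -23)
C = 5 (C = 5 - 1*0 = 5 + 0 = 5)
c(P, x) = (x + (5 - 8*I)²)² (c(P, x) = (x + ((-4)^(3/2) + 5)²)² = (x + (-8*I + 5)²)² = (x + (5 - 8*I)²)²)
h(M)/c(29, 14) = 17/((14 + (5 - 8*I)²)²) = 17/(14 + (5 - 8*I)²)²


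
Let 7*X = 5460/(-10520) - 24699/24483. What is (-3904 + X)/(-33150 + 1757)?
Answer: 117317081519/943322041186 ≈ 0.12437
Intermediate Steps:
X = -6558511/30048802 (X = (5460/(-10520) - 24699/24483)/7 = (5460*(-1/10520) - 24699*1/24483)/7 = (-273/526 - 8233/8161)/7 = (1/7)*(-6558511/4292686) = -6558511/30048802 ≈ -0.21826)
(-3904 + X)/(-33150 + 1757) = (-3904 - 6558511/30048802)/(-33150 + 1757) = -117317081519/30048802/(-31393) = -117317081519/30048802*(-1/31393) = 117317081519/943322041186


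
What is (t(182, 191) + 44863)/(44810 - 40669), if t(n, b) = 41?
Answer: 44904/4141 ≈ 10.844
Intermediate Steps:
(t(182, 191) + 44863)/(44810 - 40669) = (41 + 44863)/(44810 - 40669) = 44904/4141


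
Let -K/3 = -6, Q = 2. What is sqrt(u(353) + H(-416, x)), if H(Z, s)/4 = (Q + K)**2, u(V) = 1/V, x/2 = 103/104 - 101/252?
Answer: sqrt(199374753)/353 ≈ 40.000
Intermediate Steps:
K = 18 (K = -3*(-6) = 18)
x = 3863/3276 (x = 2*(103/104 - 101/252) = 2*(3863/6552) = 3863/3276 ≈ 1.1792)
H(Z, s) = 1600 (H(Z, s) = 4*(2 + 18)**2 = 4*20**2 = 4*400 = 1600)
sqrt(u(353) + H(-416, x)) = sqrt(1/353 + 1600) = sqrt(564801/353) = sqrt(199374753)/353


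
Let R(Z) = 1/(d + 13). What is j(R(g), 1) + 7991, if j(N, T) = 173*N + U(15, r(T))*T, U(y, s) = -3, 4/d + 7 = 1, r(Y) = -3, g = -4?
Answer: 296075/37 ≈ 8002.0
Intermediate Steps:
d = -⅔ (d = 4/(-7 + 1) = 4/(-6) = 4*(-⅙) = -⅔ ≈ -0.66667)
R(Z) = 3/37 (R(Z) = 1/(-⅔ + 13) = 1/(37/3) = 3/37)
j(N, T) = -3*T + 173*N (j(N, T) = 173*N - 3*T = -3*T + 173*N)
j(R(g), 1) + 7991 = (-3*1 + 173*(3/37)) + 7991 = (-3 + 519/37) + 7991 = 408/37 + 7991 = 296075/37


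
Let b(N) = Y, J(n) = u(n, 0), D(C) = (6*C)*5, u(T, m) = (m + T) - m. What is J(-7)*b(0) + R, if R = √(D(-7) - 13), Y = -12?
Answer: 84 + I*√223 ≈ 84.0 + 14.933*I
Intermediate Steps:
u(T, m) = T (u(T, m) = (T + m) - m = T)
D(C) = 30*C
J(n) = n
R = I*√223 (R = √(30*(-7) - 13) = √(-210 - 13) = √(-223) = I*√223 ≈ 14.933*I)
b(N) = -12
J(-7)*b(0) + R = -7*(-12) + I*√223 = 84 + I*√223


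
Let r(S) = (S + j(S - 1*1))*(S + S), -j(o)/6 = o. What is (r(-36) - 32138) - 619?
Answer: -46149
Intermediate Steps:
j(o) = -6*o
r(S) = 2*S*(6 - 5*S) (r(S) = (S - 6*(S - 1*1))*(S + S) = (S - 6*(S - 1))*(2*S) = (S - 6*(-1 + S))*(2*S) = (S + (6 - 6*S))*(2*S) = (6 - 5*S)*(2*S) = 2*S*(6 - 5*S))
(r(-36) - 32138) - 619 = (2*(-36)*(6 - 5*(-36)) - 32138) - 619 = (2*(-36)*(6 + 180) - 32138) - 619 = (2*(-36)*186 - 32138) - 619 = (-13392 - 32138) - 619 = -45530 - 619 = -46149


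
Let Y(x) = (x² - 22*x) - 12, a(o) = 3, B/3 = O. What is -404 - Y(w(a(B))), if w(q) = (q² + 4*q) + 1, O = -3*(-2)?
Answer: -392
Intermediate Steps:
O = 6
B = 18 (B = 3*6 = 18)
w(q) = 1 + q² + 4*q
Y(x) = -12 + x² - 22*x
-404 - Y(w(a(B))) = -404 - (-12 + (1 + 3² + 4*3)² - 22*(1 + 3² + 4*3)) = -404 - (-12 + (1 + 9 + 12)² - 22*(1 + 9 + 12)) = -404 - (-12 + 22² - 22*22) = -404 - (-12 + 484 - 484) = -404 - 1*(-12) = -404 + 12 = -392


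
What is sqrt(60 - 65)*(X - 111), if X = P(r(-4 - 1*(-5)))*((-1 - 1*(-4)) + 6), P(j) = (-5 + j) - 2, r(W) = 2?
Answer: -156*I*sqrt(5) ≈ -348.83*I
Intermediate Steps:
P(j) = -7 + j
X = -45 (X = (-7 + 2)*((-1 - 1*(-4)) + 6) = -5*((-1 + 4) + 6) = -5*(3 + 6) = -5*9 = -45)
sqrt(60 - 65)*(X - 111) = sqrt(60 - 65)*(-45 - 111) = sqrt(-5)*(-156) = (I*sqrt(5))*(-156) = -156*I*sqrt(5)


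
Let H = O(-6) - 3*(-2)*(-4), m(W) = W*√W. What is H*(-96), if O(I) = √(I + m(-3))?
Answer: 2304 - 96*√(-6 - 3*I*√3) ≈ 2209.5 + 253.42*I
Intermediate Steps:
m(W) = W^(3/2)
O(I) = √(I - 3*I*√3) (O(I) = √(I + (-3)^(3/2)) = √(I - 3*I*√3))
H = -24 + √(-6 - 3*I*√3) (H = √(-6 - 3*I*√3) - 3*(-2)*(-4) = √(-6 - 3*I*√3) - (-6)*(-4) = √(-6 - 3*I*√3) - 1*24 = √(-6 - 3*I*√3) - 24 = -24 + √(-6 - 3*I*√3) ≈ -23.016 - 2.6398*I)
H*(-96) = (-24 + √(-6 - 3*I*√3))*(-96) = 2304 - 96*√(-6 - 3*I*√3)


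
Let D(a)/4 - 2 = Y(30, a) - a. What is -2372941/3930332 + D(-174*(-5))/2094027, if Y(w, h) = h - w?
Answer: -4969442720591/8230221326964 ≈ -0.60380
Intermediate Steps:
D(a) = -112 (D(a) = 8 + 4*((a - 1*30) - a) = 8 + 4*((a - 30) - a) = 8 + 4*((-30 + a) - a) = 8 + 4*(-30) = 8 - 120 = -112)
-2372941/3930332 + D(-174*(-5))/2094027 = -2372941/3930332 - 112/2094027 = -4969442720591/8230221326964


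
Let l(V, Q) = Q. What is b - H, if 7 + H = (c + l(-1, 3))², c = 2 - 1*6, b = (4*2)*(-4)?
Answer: -26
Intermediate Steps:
b = -32 (b = 8*(-4) = -32)
c = -4 (c = 2 - 6 = -4)
H = -6 (H = -7 + (-4 + 3)² = -7 + (-1)² = -7 + 1 = -6)
b - H = -32 - 1*(-6) = -32 + 6 = -26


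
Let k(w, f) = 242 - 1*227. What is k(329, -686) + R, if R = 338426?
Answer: 338441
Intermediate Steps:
k(w, f) = 15 (k(w, f) = 242 - 227 = 15)
k(329, -686) + R = 15 + 338426 = 338441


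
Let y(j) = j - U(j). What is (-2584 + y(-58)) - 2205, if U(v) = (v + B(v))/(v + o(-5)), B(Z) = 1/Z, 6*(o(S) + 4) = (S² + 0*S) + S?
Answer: -49488271/10208 ≈ -4848.0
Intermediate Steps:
o(S) = -4 + S/6 + S²/6 (o(S) = -4 + ((S² + 0*S) + S)/6 = -4 + ((S² + 0) + S)/6 = -4 + (S² + S)/6 = -4 + (S + S²)/6 = -4 + (S/6 + S²/6) = -4 + S/6 + S²/6)
B(Z) = 1/Z
U(v) = (v + 1/v)/(-⅔ + v) (U(v) = (v + 1/v)/(v + (-4 + (⅙)*(-5) + (⅙)*(-5)²)) = (v + 1/v)/(v + (-4 - ⅚ + (⅙)*25)) = (v + 1/v)/(v + (-4 - ⅚ + 25/6)) = (v + 1/v)/(v - ⅔) = (v + 1/v)/(-⅔ + v))
y(j) = j - 3*(1 + j²)/(j*(-2 + 3*j))
(-2584 + y(-58)) - 2205 = (-2584 + (-3 - 5*(-58)² + 3*(-58)³)/((-58)*(-2 + 3*(-58)))) - 2205 = (-2584 - (-3 - 5*3364 + 3*(-195112))/(58*(-2 - 174))) - 2205 = (-2584 - 1/58*(-3 - 16820 - 585336)/(-176)) - 2205 = (-2584 - 1/58*(-1/176)*(-602159)) - 2205 = (-2584 - 602159/10208) - 2205 = -26979631/10208 - 2205 = -49488271/10208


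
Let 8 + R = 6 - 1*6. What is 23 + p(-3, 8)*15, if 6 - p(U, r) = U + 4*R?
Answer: 638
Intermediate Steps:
R = -8 (R = -8 + (6 - 1*6) = -8 + (6 - 6) = -8 + 0 = -8)
p(U, r) = 38 - U (p(U, r) = 6 - (U + 4*(-8)) = 6 - (U - 32) = 6 - (-32 + U) = 6 + (32 - U) = 38 - U)
23 + p(-3, 8)*15 = 23 + (38 - 1*(-3))*15 = 23 + (38 + 3)*15 = 23 + 41*15 = 23 + 615 = 638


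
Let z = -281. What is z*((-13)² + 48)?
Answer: -60977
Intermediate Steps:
z*((-13)² + 48) = -281*((-13)² + 48) = -281*(169 + 48) = -281*217 = -60977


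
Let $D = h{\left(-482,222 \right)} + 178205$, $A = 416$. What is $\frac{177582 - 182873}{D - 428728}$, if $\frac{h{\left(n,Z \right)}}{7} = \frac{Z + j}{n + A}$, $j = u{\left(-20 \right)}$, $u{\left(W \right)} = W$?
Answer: $\frac{174603}{8267966} \approx 0.021118$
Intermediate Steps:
$j = -20$
$h{\left(n,Z \right)} = \frac{7 \left(-20 + Z\right)}{416 + n}$ ($h{\left(n,Z \right)} = 7 \frac{Z - 20}{n + 416} = 7 \frac{-20 + Z}{416 + n} = \frac{7 \left(-20 + Z\right)}{416 + n}$)
$D = \frac{5880058}{33}$ ($D = \frac{7 \left(-20 + 222\right)}{416 - 482} + 178205 = 7 \frac{1}{-66} \cdot 202 + 178205 = 7 \left(- \frac{1}{66}\right) 202 + 178205 = - \frac{707}{33} + 178205 = \frac{5880058}{33} \approx 1.7818 \cdot 10^{5}$)
$\frac{177582 - 182873}{D - 428728} = \frac{177582 - 182873}{\frac{5880058}{33} - 428728} = - \frac{5291}{- \frac{8267966}{33}} = \left(-5291\right) \left(- \frac{33}{8267966}\right) = \frac{174603}{8267966}$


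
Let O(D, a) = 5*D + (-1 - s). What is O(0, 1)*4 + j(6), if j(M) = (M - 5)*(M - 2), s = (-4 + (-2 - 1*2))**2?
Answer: -256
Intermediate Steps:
s = 64 (s = (-4 + (-2 - 2))**2 = (-4 - 4)**2 = (-8)**2 = 64)
O(D, a) = -65 + 5*D (O(D, a) = 5*D + (-1 - 1*64) = 5*D + (-1 - 64) = 5*D - 65 = -65 + 5*D)
j(M) = (-5 + M)*(-2 + M)
O(0, 1)*4 + j(6) = (-65 + 5*0)*4 + (10 + 6**2 - 7*6) = (-65 + 0)*4 + (10 + 36 - 42) = -65*4 + 4 = -260 + 4 = -256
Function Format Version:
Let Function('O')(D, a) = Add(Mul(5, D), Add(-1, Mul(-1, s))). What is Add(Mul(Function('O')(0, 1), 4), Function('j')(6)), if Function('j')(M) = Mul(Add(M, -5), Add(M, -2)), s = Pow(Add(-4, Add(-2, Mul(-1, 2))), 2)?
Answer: -256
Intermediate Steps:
s = 64 (s = Pow(Add(-4, Add(-2, -2)), 2) = Pow(Add(-4, -4), 2) = Pow(-8, 2) = 64)
Function('O')(D, a) = Add(-65, Mul(5, D)) (Function('O')(D, a) = Add(Mul(5, D), Add(-1, Mul(-1, 64))) = Add(Mul(5, D), Add(-1, -64)) = Add(Mul(5, D), -65) = Add(-65, Mul(5, D)))
Function('j')(M) = Mul(Add(-5, M), Add(-2, M))
Add(Mul(Function('O')(0, 1), 4), Function('j')(6)) = Add(Mul(Add(-65, Mul(5, 0)), 4), Add(10, Pow(6, 2), Mul(-7, 6))) = Add(Mul(Add(-65, 0), 4), Add(10, 36, -42)) = Add(Mul(-65, 4), 4) = Add(-260, 4) = -256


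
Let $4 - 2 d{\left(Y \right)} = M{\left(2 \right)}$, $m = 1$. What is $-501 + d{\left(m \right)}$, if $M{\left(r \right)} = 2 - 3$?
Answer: $- \frac{997}{2} \approx -498.5$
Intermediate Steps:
$M{\left(r \right)} = -1$
$d{\left(Y \right)} = \frac{5}{2}$ ($d{\left(Y \right)} = 2 - - \frac{1}{2} = 2 + \frac{1}{2} = \frac{5}{2}$)
$-501 + d{\left(m \right)} = -501 + \frac{5}{2} = - \frac{997}{2}$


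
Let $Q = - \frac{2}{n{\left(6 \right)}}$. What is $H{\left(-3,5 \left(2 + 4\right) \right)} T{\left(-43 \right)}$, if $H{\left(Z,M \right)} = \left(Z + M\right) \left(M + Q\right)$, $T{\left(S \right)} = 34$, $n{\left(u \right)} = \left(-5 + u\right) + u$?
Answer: $\frac{190944}{7} \approx 27278.0$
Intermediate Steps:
$n{\left(u \right)} = -5 + 2 u$
$Q = - \frac{2}{7}$ ($Q = - \frac{2}{-5 + 2 \cdot 6} = - \frac{2}{-5 + 12} = - \frac{2}{7} \approx -0.28571$)
$H{\left(Z,M \right)} = \left(- \frac{2}{7} + M\right) \left(M + Z\right)$ ($H{\left(Z,M \right)} = \left(Z + M\right) \left(M - \frac{2}{7}\right) = \left(M + Z\right) \left(- \frac{2}{7} + M\right) = \left(- \frac{2}{7} + M\right) \left(M + Z\right)$)
$H{\left(-3,5 \left(2 + 4\right) \right)} T{\left(-43 \right)} = \left(\left(5 \left(2 + 4\right)\right)^{2} - \frac{2 \cdot 5 \left(2 + 4\right)}{7} - - \frac{6}{7} + 5 \left(2 + 4\right) \left(-3\right)\right) 34 = \left(\left(5 \cdot 6\right)^{2} - \frac{2 \cdot 5 \cdot 6}{7} + \frac{6}{7} + 5 \cdot 6 \left(-3\right)\right) 34 = \left(30^{2} - \frac{60}{7} + \frac{6}{7} + 30 \left(-3\right)\right) 34 = \left(900 - \frac{60}{7} + \frac{6}{7} - 90\right) 34 = \frac{5616}{7} \cdot 34 = \frac{190944}{7}$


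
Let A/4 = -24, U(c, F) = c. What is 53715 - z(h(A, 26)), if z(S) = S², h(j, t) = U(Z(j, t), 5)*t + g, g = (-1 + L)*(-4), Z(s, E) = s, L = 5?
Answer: -6256429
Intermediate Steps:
A = -96 (A = 4*(-24) = -96)
g = -16 (g = (-1 + 5)*(-4) = 4*(-4) = -16)
h(j, t) = -16 + j*t (h(j, t) = j*t - 16 = -16 + j*t)
53715 - z(h(A, 26)) = 53715 - (-16 - 96*26)² = 53715 - (-16 - 2496)² = 53715 - 1*(-2512)² = 53715 - 1*6310144 = 53715 - 6310144 = -6256429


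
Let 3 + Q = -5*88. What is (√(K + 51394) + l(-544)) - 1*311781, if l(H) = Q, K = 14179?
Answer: -312224 + √65573 ≈ -3.1197e+5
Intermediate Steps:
Q = -443 (Q = -3 - 5*88 = -3 - 440 = -443)
l(H) = -443
(√(K + 51394) + l(-544)) - 1*311781 = (√(14179 + 51394) - 443) - 1*311781 = (√65573 - 443) - 311781 = (-443 + √65573) - 311781 = -312224 + √65573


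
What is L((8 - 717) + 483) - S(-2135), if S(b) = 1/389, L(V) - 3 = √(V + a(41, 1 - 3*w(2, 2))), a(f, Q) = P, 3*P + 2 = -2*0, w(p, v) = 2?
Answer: 1166/389 + 2*I*√510/3 ≈ 2.9974 + 15.055*I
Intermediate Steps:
P = -⅔ (P = -⅔ + (-2*0)/3 = -⅔ + (⅓)*0 = -⅔ + 0 = -⅔ ≈ -0.66667)
a(f, Q) = -⅔
L(V) = 3 + √(-⅔ + V) (L(V) = 3 + √(V - ⅔) = 3 + √(-⅔ + V))
S(b) = 1/389
L((8 - 717) + 483) - S(-2135) = (3 + √(-6 + 9*((8 - 717) + 483))/3) - 1*1/389 = (3 + √(-6 + 9*(-709 + 483))/3) - 1/389 = (3 + √(-6 + 9*(-226))/3) - 1/389 = (3 + √(-6 - 2034)/3) - 1/389 = (3 + √(-2040)/3) - 1/389 = (3 + (2*I*√510)/3) - 1/389 = (3 + 2*I*√510/3) - 1/389 = 1166/389 + 2*I*√510/3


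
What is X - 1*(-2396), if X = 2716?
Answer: 5112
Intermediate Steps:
X - 1*(-2396) = 2716 - 1*(-2396) = 2716 + 2396 = 5112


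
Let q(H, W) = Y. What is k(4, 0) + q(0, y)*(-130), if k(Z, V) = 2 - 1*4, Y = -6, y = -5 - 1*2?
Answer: 778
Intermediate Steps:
y = -7 (y = -5 - 2 = -7)
q(H, W) = -6
k(Z, V) = -2 (k(Z, V) = 2 - 4 = -2)
k(4, 0) + q(0, y)*(-130) = -2 - 6*(-130) = -2 + 780 = 778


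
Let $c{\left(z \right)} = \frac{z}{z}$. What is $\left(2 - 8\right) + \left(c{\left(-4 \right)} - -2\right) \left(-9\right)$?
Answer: $-33$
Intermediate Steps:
$c{\left(z \right)} = 1$
$\left(2 - 8\right) + \left(c{\left(-4 \right)} - -2\right) \left(-9\right) = \left(2 - 8\right) + \left(1 - -2\right) \left(-9\right) = \left(2 - 8\right) + \left(1 + 2\right) \left(-9\right) = -6 + 3 \left(-9\right) = -6 - 27 = -33$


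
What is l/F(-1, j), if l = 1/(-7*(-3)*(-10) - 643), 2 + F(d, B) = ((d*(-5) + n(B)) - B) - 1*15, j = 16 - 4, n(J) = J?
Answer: 1/10236 ≈ 9.7694e-5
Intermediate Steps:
j = 12
F(d, B) = -17 - 5*d (F(d, B) = -2 + (((d*(-5) + B) - B) - 1*15) = -2 + (((-5*d + B) - B) - 15) = -2 + (((B - 5*d) - B) - 15) = -2 + (-5*d - 15) = -2 + (-15 - 5*d) = -17 - 5*d)
l = -1/853 (l = 1/(21*(-10) - 643) = 1/(-210 - 643) = 1/(-853) = -1/853 ≈ -0.0011723)
l/F(-1, j) = -1/(853*(-17 - 5*(-1))) = -1/(853*(-17 + 5)) = -1/853/(-12) = -1/853*(-1/12) = 1/10236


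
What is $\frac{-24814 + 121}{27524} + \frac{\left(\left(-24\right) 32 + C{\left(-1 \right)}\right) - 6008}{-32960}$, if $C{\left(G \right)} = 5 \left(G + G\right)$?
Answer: $- \frac{78387927}{113398880} \approx -0.69126$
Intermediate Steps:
$C{\left(G \right)} = 10 G$ ($C{\left(G \right)} = 5 \cdot 2 G = 10 G$)
$\frac{-24814 + 121}{27524} + \frac{\left(\left(-24\right) 32 + C{\left(-1 \right)}\right) - 6008}{-32960} = \frac{-24814 + 121}{27524} + \frac{\left(\left(-24\right) 32 + 10 \left(-1\right)\right) - 6008}{-32960} = \left(-24693\right) \frac{1}{27524} + \left(\left(-768 - 10\right) - 6008\right) \left(- \frac{1}{32960}\right) = - \frac{24693}{27524} + \left(-778 - 6008\right) \left(- \frac{1}{32960}\right) = - \frac{24693}{27524} - - \frac{3393}{16480} = - \frac{24693}{27524} + \frac{3393}{16480} = - \frac{78387927}{113398880}$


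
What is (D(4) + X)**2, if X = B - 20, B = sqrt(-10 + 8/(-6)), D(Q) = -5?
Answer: (75 - I*sqrt(102))**2/9 ≈ 613.67 - 168.33*I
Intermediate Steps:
B = I*sqrt(102)/3 (B = sqrt(-10 + 8*(-1/6)) = sqrt(-10 - 4/3) = sqrt(-34/3) = I*sqrt(102)/3 ≈ 3.3665*I)
X = -20 + I*sqrt(102)/3 (X = I*sqrt(102)/3 - 20 = -20 + I*sqrt(102)/3 ≈ -20.0 + 3.3665*I)
(D(4) + X)**2 = (-5 + (-20 + I*sqrt(102)/3))**2 = (-25 + I*sqrt(102)/3)**2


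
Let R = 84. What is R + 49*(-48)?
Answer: -2268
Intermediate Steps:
R + 49*(-48) = 84 + 49*(-48) = 84 - 2352 = -2268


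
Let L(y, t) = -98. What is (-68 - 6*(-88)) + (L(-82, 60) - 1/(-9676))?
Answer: 3502713/9676 ≈ 362.00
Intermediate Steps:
(-68 - 6*(-88)) + (L(-82, 60) - 1/(-9676)) = (-68 - 6*(-88)) + (-98 - 1/(-9676)) = (-68 + 528) + (-98 - 1*(-1/9676)) = 460 + (-98 + 1/9676) = 460 - 948247/9676 = 3502713/9676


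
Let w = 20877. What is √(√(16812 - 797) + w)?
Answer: √(20877 + √16015) ≈ 144.93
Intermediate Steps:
√(√(16812 - 797) + w) = √(√(16812 - 797) + 20877) = √(√16015 + 20877) = √(20877 + √16015)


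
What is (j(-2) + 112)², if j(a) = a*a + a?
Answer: 12996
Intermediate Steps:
j(a) = a + a² (j(a) = a² + a = a + a²)
(j(-2) + 112)² = (-2*(1 - 2) + 112)² = (-2*(-1) + 112)² = (2 + 112)² = 114² = 12996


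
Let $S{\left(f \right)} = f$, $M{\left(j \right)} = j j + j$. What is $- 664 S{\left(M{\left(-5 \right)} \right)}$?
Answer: $-13280$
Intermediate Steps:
$M{\left(j \right)} = j + j^{2}$ ($M{\left(j \right)} = j^{2} + j = j + j^{2}$)
$- 664 S{\left(M{\left(-5 \right)} \right)} = - 664 \left(- 5 \left(1 - 5\right)\right) = - 664 \left(\left(-5\right) \left(-4\right)\right) = \left(-664\right) 20 = -13280$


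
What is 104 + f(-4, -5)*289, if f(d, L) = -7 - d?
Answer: -763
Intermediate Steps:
104 + f(-4, -5)*289 = 104 + (-7 - 1*(-4))*289 = 104 + (-7 + 4)*289 = 104 - 3*289 = 104 - 867 = -763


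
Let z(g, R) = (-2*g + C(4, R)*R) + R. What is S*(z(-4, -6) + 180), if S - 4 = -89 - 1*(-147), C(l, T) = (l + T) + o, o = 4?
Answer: 10540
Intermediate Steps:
C(l, T) = 4 + T + l (C(l, T) = (l + T) + 4 = (T + l) + 4 = 4 + T + l)
z(g, R) = R - 2*g + R*(8 + R) (z(g, R) = (-2*g + (4 + R + 4)*R) + R = (-2*g + (8 + R)*R) + R = (-2*g + R*(8 + R)) + R = R - 2*g + R*(8 + R))
S = 62 (S = 4 + (-89 - 1*(-147)) = 4 + (-89 + 147) = 4 + 58 = 62)
S*(z(-4, -6) + 180) = 62*((-6 - 2*(-4) - 6*(8 - 6)) + 180) = 62*((-6 + 8 - 6*2) + 180) = 62*((-6 + 8 - 12) + 180) = 62*(-10 + 180) = 62*170 = 10540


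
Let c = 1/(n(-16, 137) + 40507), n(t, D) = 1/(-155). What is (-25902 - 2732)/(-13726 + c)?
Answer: 179780974256/86179843829 ≈ 2.0861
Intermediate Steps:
n(t, D) = -1/155
c = 155/6278584 (c = 1/(-1/155 + 40507) = 1/(6278584/155) = 155/6278584 ≈ 2.4687e-5)
(-25902 - 2732)/(-13726 + c) = (-25902 - 2732)/(-13726 + 155/6278584) = -28634/(-86179843829/6278584) = -28634*(-6278584/86179843829) = 179780974256/86179843829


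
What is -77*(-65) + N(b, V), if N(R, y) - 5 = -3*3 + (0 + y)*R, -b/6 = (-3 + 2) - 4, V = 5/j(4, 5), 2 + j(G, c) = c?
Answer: 5051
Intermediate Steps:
j(G, c) = -2 + c
V = 5/3 (V = 5/(-2 + 5) = 5/3 ≈ 1.6667)
b = 30 (b = -6*((-3 + 2) - 4) = -6*(-1 - 4) = -6*(-5) = 30)
N(R, y) = -4 + R*y (N(R, y) = 5 + (-3*3 + (0 + y)*R) = 5 + (-9 + y*R) = 5 + (-9 + R*y) = -4 + R*y)
-77*(-65) + N(b, V) = -77*(-65) + (-4 + 30*(5/3)) = 5005 + (-4 + 50) = 5005 + 46 = 5051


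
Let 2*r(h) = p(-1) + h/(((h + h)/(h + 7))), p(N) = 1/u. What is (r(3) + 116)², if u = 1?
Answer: 14161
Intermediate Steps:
p(N) = 1 (p(N) = 1/1 = 1)
r(h) = 9/4 + h/4 (r(h) = (1 + h/(((h + h)/(h + 7))))/2 = (1 + h/(((2*h)/(7 + h))))/2 = (1 + h/((2*h/(7 + h))))/2 = (1 + h*((7 + h)/(2*h)))/2 = (1 + (7/2 + h/2))/2 = (9/2 + h/2)/2 = 9/4 + h/4)
(r(3) + 116)² = ((9/4 + (¼)*3) + 116)² = ((9/4 + ¾) + 116)² = (3 + 116)² = 119² = 14161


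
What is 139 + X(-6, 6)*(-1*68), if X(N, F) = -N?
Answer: -269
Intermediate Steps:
139 + X(-6, 6)*(-1*68) = 139 + (-1*(-6))*(-1*68) = 139 + 6*(-68) = 139 - 408 = -269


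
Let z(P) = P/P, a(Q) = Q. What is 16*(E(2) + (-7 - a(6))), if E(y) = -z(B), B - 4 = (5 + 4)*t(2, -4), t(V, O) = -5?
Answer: -224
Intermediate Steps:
B = -41 (B = 4 + (5 + 4)*(-5) = 4 + 9*(-5) = 4 - 45 = -41)
z(P) = 1
E(y) = -1 (E(y) = -1*1 = -1)
16*(E(2) + (-7 - a(6))) = 16*(-1 + (-7 - 1*6)) = 16*(-1 + (-7 - 6)) = 16*(-1 - 13) = 16*(-14) = -224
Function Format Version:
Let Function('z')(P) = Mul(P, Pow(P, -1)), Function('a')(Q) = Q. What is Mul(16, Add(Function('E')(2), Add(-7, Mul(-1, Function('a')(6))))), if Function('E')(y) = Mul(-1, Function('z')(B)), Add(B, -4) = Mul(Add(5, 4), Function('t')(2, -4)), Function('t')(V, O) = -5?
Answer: -224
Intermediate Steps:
B = -41 (B = Add(4, Mul(Add(5, 4), -5)) = Add(4, Mul(9, -5)) = Add(4, -45) = -41)
Function('z')(P) = 1
Function('E')(y) = -1 (Function('E')(y) = Mul(-1, 1) = -1)
Mul(16, Add(Function('E')(2), Add(-7, Mul(-1, Function('a')(6))))) = Mul(16, Add(-1, Add(-7, Mul(-1, 6)))) = Mul(16, Add(-1, Add(-7, -6))) = Mul(16, Add(-1, -13)) = Mul(16, -14) = -224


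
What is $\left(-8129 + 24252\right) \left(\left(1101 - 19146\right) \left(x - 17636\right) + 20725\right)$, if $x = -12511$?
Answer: $8771288310820$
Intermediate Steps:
$\left(-8129 + 24252\right) \left(\left(1101 - 19146\right) \left(x - 17636\right) + 20725\right) = \left(-8129 + 24252\right) \left(\left(1101 - 19146\right) \left(-12511 - 17636\right) + 20725\right) = 16123 \left(- 18045 \left(-12511 - 17636\right) + 20725\right) = 16123 \left(\left(-18045\right) \left(-30147\right) + 20725\right) = 16123 \left(544002615 + 20725\right) = 16123 \cdot 544023340 = 8771288310820$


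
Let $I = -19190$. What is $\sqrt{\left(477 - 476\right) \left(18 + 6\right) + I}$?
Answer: $37 i \sqrt{14} \approx 138.44 i$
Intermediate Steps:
$\sqrt{\left(477 - 476\right) \left(18 + 6\right) + I} = \sqrt{\left(477 - 476\right) \left(18 + 6\right) - 19190} = \sqrt{1 \cdot 24 - 19190} = \sqrt{24 - 19190} = \sqrt{-19166} = 37 i \sqrt{14}$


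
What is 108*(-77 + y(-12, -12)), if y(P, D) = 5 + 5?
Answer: -7236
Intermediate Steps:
y(P, D) = 10
108*(-77 + y(-12, -12)) = 108*(-77 + 10) = 108*(-67) = -7236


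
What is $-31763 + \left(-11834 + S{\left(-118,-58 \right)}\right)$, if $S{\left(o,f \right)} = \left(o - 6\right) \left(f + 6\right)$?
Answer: $-37149$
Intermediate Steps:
$S{\left(o,f \right)} = \left(-6 + o\right) \left(6 + f\right)$
$-31763 + \left(-11834 + S{\left(-118,-58 \right)}\right) = -31763 - 5386 = -37149$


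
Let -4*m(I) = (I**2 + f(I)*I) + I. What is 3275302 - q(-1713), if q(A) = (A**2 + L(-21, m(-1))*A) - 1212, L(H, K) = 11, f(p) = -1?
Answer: 360988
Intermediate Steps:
m(I) = -I**2/4 (m(I) = -((I**2 - I) + I)/4 = -I**2/4)
q(A) = -1212 + A**2 + 11*A (q(A) = (A**2 + 11*A) - 1212 = -1212 + A**2 + 11*A)
3275302 - q(-1713) = 3275302 - (-1212 + (-1713)**2 + 11*(-1713)) = 3275302 - (-1212 + 2934369 - 18843) = 3275302 - 1*2914314 = 3275302 - 2914314 = 360988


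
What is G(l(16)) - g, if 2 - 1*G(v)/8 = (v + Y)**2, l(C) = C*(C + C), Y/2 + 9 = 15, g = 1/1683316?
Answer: -3697558459073/1683316 ≈ -2.1966e+6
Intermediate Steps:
g = 1/1683316 ≈ 5.9407e-7
Y = 12 (Y = -18 + 2*15 = -18 + 30 = 12)
l(C) = 2*C**2 (l(C) = C*(2*C) = 2*C**2)
G(v) = 16 - 8*(12 + v)**2 (G(v) = 16 - 8*(v + 12)**2 = 16 - 8*(12 + v)**2)
G(l(16)) - g = (16 - 8*(12 + 2*16**2)**2) - 1*1/1683316 = (16 - 8*(12 + 2*256)**2) - 1/1683316 = (16 - 8*(12 + 512)**2) - 1/1683316 = (16 - 8*524**2) - 1/1683316 = (16 - 8*274576) - 1/1683316 = (16 - 2196608) - 1/1683316 = -2196592 - 1/1683316 = -3697558459073/1683316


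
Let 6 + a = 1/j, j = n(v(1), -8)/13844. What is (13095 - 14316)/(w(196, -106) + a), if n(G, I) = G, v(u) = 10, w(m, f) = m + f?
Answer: -6105/7342 ≈ -0.83152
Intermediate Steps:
w(m, f) = f + m
j = 5/6922 (j = 10/13844 = 10*(1/13844) = 5/6922 ≈ 0.00072233)
a = 6892/5 (a = -6 + 1/(5/6922) = -6 + 6922/5 = 6892/5 ≈ 1378.4)
(13095 - 14316)/(w(196, -106) + a) = (13095 - 14316)/((-106 + 196) + 6892/5) = -1221/(90 + 6892/5) = -1221/7342/5 = -1221*5/7342 = -6105/7342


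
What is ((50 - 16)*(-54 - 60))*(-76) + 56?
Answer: 294632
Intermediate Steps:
((50 - 16)*(-54 - 60))*(-76) + 56 = (34*(-114))*(-76) + 56 = -3876*(-76) + 56 = 294576 + 56 = 294632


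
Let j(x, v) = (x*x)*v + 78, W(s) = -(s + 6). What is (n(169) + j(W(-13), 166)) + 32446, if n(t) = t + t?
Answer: 40996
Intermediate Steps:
n(t) = 2*t
W(s) = -6 - s (W(s) = -(6 + s) = -6 - s)
j(x, v) = 78 + v*x**2 (j(x, v) = x**2*v + 78 = v*x**2 + 78 = 78 + v*x**2)
(n(169) + j(W(-13), 166)) + 32446 = (2*169 + (78 + 166*(-6 - 1*(-13))**2)) + 32446 = (338 + (78 + 166*(-6 + 13)**2)) + 32446 = (338 + (78 + 166*7**2)) + 32446 = (338 + (78 + 166*49)) + 32446 = (338 + (78 + 8134)) + 32446 = (338 + 8212) + 32446 = 8550 + 32446 = 40996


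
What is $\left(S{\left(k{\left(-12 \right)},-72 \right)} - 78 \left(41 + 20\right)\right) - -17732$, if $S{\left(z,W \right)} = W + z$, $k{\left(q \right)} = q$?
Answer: $12890$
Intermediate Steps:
$\left(S{\left(k{\left(-12 \right)},-72 \right)} - 78 \left(41 + 20\right)\right) - -17732 = \left(\left(-72 - 12\right) - 78 \left(41 + 20\right)\right) - -17732 = \left(-84 - 78 \cdot 61\right) + 17732 = \left(-84 - 4758\right) + 17732 = -4842 + 17732 = 12890$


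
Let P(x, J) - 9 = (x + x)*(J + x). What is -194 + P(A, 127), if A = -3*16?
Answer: -7769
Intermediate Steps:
A = -48
P(x, J) = 9 + 2*x*(J + x) (P(x, J) = 9 + (x + x)*(J + x) = 9 + (2*x)*(J + x) = 9 + 2*x*(J + x))
-194 + P(A, 127) = -194 + (9 + 2*(-48)**2 + 2*127*(-48)) = -194 + (9 + 2*2304 - 12192) = -194 + (9 + 4608 - 12192) = -194 - 7575 = -7769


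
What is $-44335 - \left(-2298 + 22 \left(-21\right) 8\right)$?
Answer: $-38341$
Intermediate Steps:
$-44335 - \left(-2298 + 22 \left(-21\right) 8\right) = -44335 - \left(-2298 - 3696\right) = -44335 - -5994 = -44335 + 5994 = -38341$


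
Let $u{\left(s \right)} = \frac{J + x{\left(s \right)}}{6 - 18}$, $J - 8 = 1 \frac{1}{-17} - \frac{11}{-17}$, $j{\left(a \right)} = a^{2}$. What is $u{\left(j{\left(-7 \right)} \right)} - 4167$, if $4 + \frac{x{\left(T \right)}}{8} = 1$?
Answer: $- \frac{424903}{102} \approx -4165.7$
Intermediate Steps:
$x{\left(T \right)} = -24$ ($x{\left(T \right)} = -32 + 8 \cdot 1 = -32 + 8 = -24$)
$J = \frac{146}{17}$ ($J = 8 + \left(1 \frac{1}{-17} - \frac{11}{-17}\right) = 8 + \left(1 \left(- \frac{1}{17}\right) - - \frac{11}{17}\right) = 8 + \left(- \frac{1}{17} + \frac{11}{17}\right) = 8 + \frac{10}{17} = \frac{146}{17} \approx 8.5882$)
$u{\left(s \right)} = \frac{131}{102}$ ($u{\left(s \right)} = \frac{\frac{146}{17} - 24}{6 - 18} = - \frac{262}{17 \left(-12\right)} = \left(- \frac{262}{17}\right) \left(- \frac{1}{12}\right) = \frac{131}{102}$)
$u{\left(j{\left(-7 \right)} \right)} - 4167 = \frac{131}{102} - 4167 = - \frac{424903}{102}$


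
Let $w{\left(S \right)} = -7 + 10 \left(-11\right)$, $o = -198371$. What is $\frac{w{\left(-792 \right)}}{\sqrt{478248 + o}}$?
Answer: $- \frac{9 \sqrt{279877}}{21529} \approx -0.22116$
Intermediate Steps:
$w{\left(S \right)} = -117$ ($w{\left(S \right)} = -7 - 110 = -117$)
$\frac{w{\left(-792 \right)}}{\sqrt{478248 + o}} = - \frac{117}{\sqrt{478248 - 198371}} = - \frac{117}{\sqrt{279877}} = - 117 \frac{\sqrt{279877}}{279877} = - \frac{9 \sqrt{279877}}{21529}$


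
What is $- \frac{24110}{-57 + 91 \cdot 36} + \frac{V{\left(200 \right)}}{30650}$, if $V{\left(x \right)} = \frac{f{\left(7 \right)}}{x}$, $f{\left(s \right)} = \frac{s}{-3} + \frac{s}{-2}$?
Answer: $- \frac{59117727511}{7892988000} \approx -7.4899$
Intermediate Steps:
$f{\left(s \right)} = - \frac{5 s}{6}$ ($f{\left(s \right)} = s \left(- \frac{1}{3}\right) + s \left(- \frac{1}{2}\right) = - \frac{s}{3} - \frac{s}{2} = - \frac{5 s}{6}$)
$V{\left(x \right)} = - \frac{35}{6 x}$ ($V{\left(x \right)} = \frac{\left(- \frac{5}{6}\right) 7}{x} = - \frac{35}{6 x}$)
$- \frac{24110}{-57 + 91 \cdot 36} + \frac{V{\left(200 \right)}}{30650} = - \frac{24110}{-57 + 91 \cdot 36} + \frac{\left(- \frac{35}{6}\right) \frac{1}{200}}{30650} = - \frac{24110}{-57 + 3276} + \left(- \frac{35}{6}\right) \frac{1}{200} \cdot \frac{1}{30650} = - \frac{24110}{3219} - \frac{7}{7356000} = - \frac{59117727511}{7892988000}$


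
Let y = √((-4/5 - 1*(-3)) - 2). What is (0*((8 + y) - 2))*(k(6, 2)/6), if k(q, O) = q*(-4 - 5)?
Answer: 0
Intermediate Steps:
k(q, O) = -9*q (k(q, O) = q*(-9) = -9*q)
y = √5/5 (y = √((-4*⅕ + 3) - 2) = √((-⅘ + 3) - 2) = √(11/5 - 2) = √(⅕) = √5/5 ≈ 0.44721)
(0*((8 + y) - 2))*(k(6, 2)/6) = (0*((8 + √5/5) - 2))*(-9*6/6) = (0*(6 + √5/5))*(-54*⅙) = 0*(-9) = 0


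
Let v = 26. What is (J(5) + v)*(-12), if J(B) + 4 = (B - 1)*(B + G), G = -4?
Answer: -312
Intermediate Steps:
J(B) = -4 + (-1 + B)*(-4 + B) (J(B) = -4 + (B - 1)*(B - 4) = -4 + (-1 + B)*(-4 + B))
(J(5) + v)*(-12) = (5*(-5 + 5) + 26)*(-12) = (5*0 + 26)*(-12) = (0 + 26)*(-12) = 26*(-12) = -312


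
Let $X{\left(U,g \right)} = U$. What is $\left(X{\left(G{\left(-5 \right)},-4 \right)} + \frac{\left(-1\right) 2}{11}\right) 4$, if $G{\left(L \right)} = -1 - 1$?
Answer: $- \frac{96}{11} \approx -8.7273$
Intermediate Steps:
$G{\left(L \right)} = -2$ ($G{\left(L \right)} = -1 - 1 = -2$)
$\left(X{\left(G{\left(-5 \right)},-4 \right)} + \frac{\left(-1\right) 2}{11}\right) 4 = \left(-2 + \frac{\left(-1\right) 2}{11}\right) 4 = \left(-2 - \frac{2}{11}\right) 4 = \left(- \frac{24}{11}\right) 4 = - \frac{96}{11}$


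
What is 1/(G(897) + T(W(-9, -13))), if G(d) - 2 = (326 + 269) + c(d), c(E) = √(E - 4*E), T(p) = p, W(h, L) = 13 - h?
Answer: 619/385852 - 3*I*√299/385852 ≈ 0.0016042 - 0.00013444*I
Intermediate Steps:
c(E) = √3*√(-E) (c(E) = √(-3*E) = √3*√(-E))
G(d) = 597 + √3*√(-d) (G(d) = 2 + ((326 + 269) + √3*√(-d)) = 2 + (595 + √3*√(-d)) = 597 + √3*√(-d))
1/(G(897) + T(W(-9, -13))) = 1/((597 + √3*√(-1*897)) + (13 - 1*(-9))) = 1/((597 + √3*√(-897)) + (13 + 9)) = 1/((597 + √3*(I*√897)) + 22) = 1/((597 + 3*I*√299) + 22) = 1/(619 + 3*I*√299)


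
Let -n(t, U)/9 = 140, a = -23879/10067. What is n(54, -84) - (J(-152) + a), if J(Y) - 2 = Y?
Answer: -11150491/10067 ≈ -1107.6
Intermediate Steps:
a = -23879/10067 (a = -23879*1/10067 = -23879/10067 ≈ -2.3720)
J(Y) = 2 + Y
n(t, U) = -1260 (n(t, U) = -9*140 = -1260)
n(54, -84) - (J(-152) + a) = -1260 - ((2 - 152) - 23879/10067) = -1260 - (-150 - 23879/10067) = -1260 - 1*(-1533929/10067) = -1260 + 1533929/10067 = -11150491/10067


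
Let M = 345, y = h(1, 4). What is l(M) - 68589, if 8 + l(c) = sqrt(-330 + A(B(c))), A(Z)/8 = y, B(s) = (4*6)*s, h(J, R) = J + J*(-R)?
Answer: -68597 + I*sqrt(354) ≈ -68597.0 + 18.815*I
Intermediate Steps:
h(J, R) = J - J*R
B(s) = 24*s
y = -3 (y = 1*(1 - 1*4) = 1*(1 - 4) = 1*(-3) = -3)
A(Z) = -24 (A(Z) = 8*(-3) = -24)
l(c) = -8 + I*sqrt(354) (l(c) = -8 + sqrt(-330 - 24) = -8 + sqrt(-354) = -8 + I*sqrt(354))
l(M) - 68589 = (-8 + I*sqrt(354)) - 68589 = -68597 + I*sqrt(354)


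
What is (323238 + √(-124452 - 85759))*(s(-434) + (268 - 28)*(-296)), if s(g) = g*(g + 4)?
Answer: 37359848040 + 115580*I*√210211 ≈ 3.736e+10 + 5.2992e+7*I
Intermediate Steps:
s(g) = g*(4 + g)
(323238 + √(-124452 - 85759))*(s(-434) + (268 - 28)*(-296)) = (323238 + √(-124452 - 85759))*(-434*(4 - 434) + (268 - 28)*(-296)) = (323238 + √(-210211))*(-434*(-430) + 240*(-296)) = (323238 + I*√210211)*(186620 - 71040) = (323238 + I*√210211)*115580 = 37359848040 + 115580*I*√210211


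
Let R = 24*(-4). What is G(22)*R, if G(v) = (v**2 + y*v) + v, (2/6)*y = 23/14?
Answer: -412896/7 ≈ -58985.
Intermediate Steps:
y = 69/14 (y = 3*(23/14) = 69/14 ≈ 4.9286)
G(v) = v**2 + 83*v/14 (G(v) = (v**2 + 69*v/14) + v = v**2 + 83*v/14)
R = -96
G(22)*R = ((1/14)*22*(83 + 14*22))*(-96) = ((1/14)*22*(83 + 308))*(-96) = ((1/14)*22*391)*(-96) = (4301/7)*(-96) = -412896/7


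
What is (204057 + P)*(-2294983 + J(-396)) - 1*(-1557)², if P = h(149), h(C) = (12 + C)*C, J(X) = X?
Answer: -523454423683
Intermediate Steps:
h(C) = C*(12 + C)
P = 23989 (P = 149*(12 + 149) = 149*161 = 23989)
(204057 + P)*(-2294983 + J(-396)) - 1*(-1557)² = (204057 + 23989)*(-2294983 - 396) - 1*(-1557)² = 228046*(-2295379) - 1*2424249 = -523451999434 - 2424249 = -523454423683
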